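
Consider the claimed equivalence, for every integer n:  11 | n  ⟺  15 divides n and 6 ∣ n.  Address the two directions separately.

Both directions fail.

(→) This fails: take n = 11. Certainly 11 ∣ 11, but 15 ∤ 11.

(←) This fails: take n = 30. Both 15 ∣ 30 and 6 ∣ 30, yet 30 is not a multiple of 11 (since 30 = 2·11 + 8), so 11 ∤ 30.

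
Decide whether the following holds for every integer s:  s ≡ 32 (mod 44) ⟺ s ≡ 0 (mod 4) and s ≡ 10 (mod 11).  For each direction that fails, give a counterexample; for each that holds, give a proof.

(⟹) Suppose s ≡ 32 (mod 44); write s = 44j + 32. Since 4 ∣ 44, reducing mod 4 gives s ≡ 32 ≡ 0 (mod 4); since 11 ∣ 44, reducing mod 11 gives s ≡ 32 ≡ 10 (mod 11).

(⟸) Conversely, if s ≡ 0 (mod 4) and s ≡ 10 (mod 11), then by the Chinese remainder theorem s ≡ 32 (mod 44). This is exactly s ≡ 32 (mod 44).

Both directions hold; the statement is true.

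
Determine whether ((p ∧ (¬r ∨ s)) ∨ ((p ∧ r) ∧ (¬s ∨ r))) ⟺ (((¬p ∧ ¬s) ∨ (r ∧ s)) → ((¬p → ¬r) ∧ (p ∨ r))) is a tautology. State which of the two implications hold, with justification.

Only the forward direction holds.

(→) Assume the antecedent. If r is true, the antecedent forces (r = T, p = T, s = F) or (r = T, p = T, s = T), and the consequent holds there. If r is false, the antecedent forces (r = F, p = T, s = F) or (r = F, p = T, s = T), and the consequent holds there. Either way the consequent holds.

(←) This fails. Under r = F, p = F, s = T, the left side is false but the right side is true.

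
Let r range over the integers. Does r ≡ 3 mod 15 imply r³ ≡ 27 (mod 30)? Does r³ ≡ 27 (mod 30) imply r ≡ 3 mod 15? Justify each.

The forward direction fails; the converse holds.

(⇒) This fails: take r = 18. Then 18 ≡ 3 (mod 15), but 18³ = 5832 ≡ 12 (mod 30), not 27.

(⇐) Conversely, the residues r modulo 30 with r³ ≡ 27 (mod 30) are exactly {3}, and each is ≡ 3 (mod 15).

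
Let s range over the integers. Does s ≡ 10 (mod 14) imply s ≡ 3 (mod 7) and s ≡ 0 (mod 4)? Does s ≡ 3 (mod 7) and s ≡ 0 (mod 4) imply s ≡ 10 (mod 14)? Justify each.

[⇐] If s ≡ 3 (mod 7) and s ≡ 0 (mod 4), then by the Chinese remainder theorem s ≡ 24 (mod 28). Since 24 ≡ 10 (mod 14) and 14 ∣ 28, we get s ≡ 10 (mod 14).

[⇒] This fails: s = 10 gives 10 ≡ 10 (mod 14) but 10 ≡ 2 (mod 4), so the conjunction on the right does not hold.

The forward direction fails; the converse holds.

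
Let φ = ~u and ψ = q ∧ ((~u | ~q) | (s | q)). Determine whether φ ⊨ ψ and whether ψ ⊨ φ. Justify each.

Forward direction. This fails. Under u = F, s = F, q = F, the left side is true but the right side is false.

Converse. This fails. Under u = T, s = F, q = T, the left side is false but the right side is true.

Both directions fail.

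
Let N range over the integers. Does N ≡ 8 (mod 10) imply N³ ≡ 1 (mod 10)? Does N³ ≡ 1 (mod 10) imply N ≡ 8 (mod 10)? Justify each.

Both directions fail.

(⟹) This fails: take N = 8. Then 8 ≡ 8 (mod 10), but 8³ = 512 ≡ 2 (mod 10), not 1.

(⟸) This fails: take N = 1. Then 1³ = 1 ≡ 1 (mod 10), yet 1 ≡ 1 (mod 10), not 8.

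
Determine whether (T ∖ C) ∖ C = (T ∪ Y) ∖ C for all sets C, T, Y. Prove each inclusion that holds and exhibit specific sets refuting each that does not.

(⊆) holds; (⊇) fails.

(⟹) Let x ∈ (T ∖ C) ∖ C. Then either x ∈ T and x ∉ C, Y; or x ∈ T ∩ Y and x ∉ C. In each case x ∈ (T ∪ Y) ∖ C, so (T ∖ C) ∖ C ⊆ (T ∪ Y) ∖ C.

(⟸) This inclusion fails. Take C = ∅, T = ∅, Y = {1}; then 1 ∈ (T ∪ Y) ∖ C but 1 ∉ (T ∖ C) ∖ C.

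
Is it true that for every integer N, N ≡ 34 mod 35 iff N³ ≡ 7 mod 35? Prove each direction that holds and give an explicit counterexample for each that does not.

(→) This fails: take N = 34. Then 34 ≡ 34 (mod 35), but 34³ = 39304 ≡ 34 (mod 35), not 7.

(←) This fails: take N = 28. Then 28³ = 21952 ≡ 7 (mod 35), yet 28 ≡ 28 (mod 35), not 34.

(⇒) fails and (⇐) fails.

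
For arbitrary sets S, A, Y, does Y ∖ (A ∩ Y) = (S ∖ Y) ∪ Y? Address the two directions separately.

Reverse inclusion. This inclusion fails. Take S = {1}, A = ∅, Y = ∅; then 1 ∈ (S ∖ Y) ∪ Y but 1 ∉ Y ∖ (A ∩ Y).

Forward inclusion. Let x ∈ Y ∖ (A ∩ Y). Then either x ∈ Y and x ∉ S, A; or x ∈ S ∩ Y and x ∉ A. In each case x ∈ (S ∖ Y) ∪ Y, so Y ∖ (A ∩ Y) ⊆ (S ∖ Y) ∪ Y.

The sets are not equal: only the forward inclusion holds.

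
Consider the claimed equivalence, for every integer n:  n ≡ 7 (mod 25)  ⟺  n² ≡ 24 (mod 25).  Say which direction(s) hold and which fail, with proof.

Converse. This fails: take n = 18. Then 18² = 324 ≡ 24 (mod 25), yet 18 ≡ 18 (mod 25), not 7.

Forward direction. Suppose n ≡ 7 (mod 25). Write n = 25j + 7. Then (25j + 7)² = 625j² + 350j + 49 = 25(25j² + 14j + 1) + 24, so n² ≡ 24 (mod 25).

The forward direction holds; the converse fails.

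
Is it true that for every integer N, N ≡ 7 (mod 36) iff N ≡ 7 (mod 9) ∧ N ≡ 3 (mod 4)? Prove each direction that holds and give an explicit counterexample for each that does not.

Forward direction. Suppose N ≡ 7 (mod 36); write N = 36j + 7. Since 9 ∣ 36, reducing mod 9 gives N ≡ 7 (mod 9); since 4 ∣ 36, reducing mod 4 gives N ≡ 7 ≡ 3 (mod 4).

Converse. If N ≡ 7 (mod 9) and N ≡ 3 (mod 4), then by the Chinese remainder theorem N ≡ 7 (mod 36). This is exactly N ≡ 7 (mod 36).

The biconditional holds.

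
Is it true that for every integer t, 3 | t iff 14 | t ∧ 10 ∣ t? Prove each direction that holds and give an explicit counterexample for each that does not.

Both directions fail.

Forward direction. This fails: take t = 3. Certainly 3 ∣ 3, but 14 ∤ 3.

Converse. This fails: take t = 70. Both 14 ∣ 70 and 10 ∣ 70, yet 70 is not a multiple of 3 (since 70 = 23·3 + 1), so 3 ∤ 70.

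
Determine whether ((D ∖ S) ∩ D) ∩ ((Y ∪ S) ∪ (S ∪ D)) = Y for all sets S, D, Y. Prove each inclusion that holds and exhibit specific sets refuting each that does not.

Neither inclusion holds.

(⊆) This inclusion fails. Take S = ∅, D = {1}, Y = ∅; then 1 ∈ ((D ∖ S) ∩ D) ∩ ((Y ∪ S) ∪ (S ∪ D)) but 1 ∉ Y.

(⊇) This inclusion fails. Take S = ∅, D = ∅, Y = {1}; then 1 ∈ Y but 1 ∉ ((D ∖ S) ∩ D) ∩ ((Y ∪ S) ∪ (S ∪ D)).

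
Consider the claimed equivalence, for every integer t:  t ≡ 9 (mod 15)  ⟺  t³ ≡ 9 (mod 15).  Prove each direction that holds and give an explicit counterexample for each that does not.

(⇒) Suppose t ≡ 9 (mod 15). Write t = 15j + 9. Then (15j + 9)³ = 3375j³ + 6075j² + 3645j + 729 = 15(225j³ + 405j² + 243j + 48) + 9, so t³ ≡ 9 (mod 15).

(⇐) Conversely, suppose t³ ≡ 9 (mod 15). The only residue r in {0, …, 14} with r³ ≡ 9 (mod 15) is r = 9, so t ≡ 9 (mod 15).

Both directions hold; the statement is true.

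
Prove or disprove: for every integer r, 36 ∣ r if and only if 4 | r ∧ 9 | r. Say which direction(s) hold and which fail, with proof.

Both directions hold.

(⟹) If 36 ∣ r, write r = 36q. Since 36 = 9·4, r = 4·(9q), so 4 ∣ r; and since 36 = 4·9, r = 9·(4q), so 9 ∣ r.

(⟸) Suppose 4 ∣ r and 9 ∣ r. Any common multiple of 4 and 9 is a multiple of their lcm; here gcd(4, 9) = 1, so lcm(4, 9) = 4·9 = 36, so 36 ∣ r.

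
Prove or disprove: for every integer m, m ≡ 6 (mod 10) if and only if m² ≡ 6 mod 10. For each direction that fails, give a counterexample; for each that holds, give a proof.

Only the forward direction holds.

(⟹) Suppose m ≡ 6 (mod 10). Write m = 10j + 6. Then (10j + 6)² = 100j² + 120j + 36 = 10(10j² + 12j + 3) + 6, so m² ≡ 6 (mod 10).

(⟸) This fails: take m = 4. Then 4² = 16 ≡ 6 (mod 10), yet 4 ≡ 4 (mod 10), not 6.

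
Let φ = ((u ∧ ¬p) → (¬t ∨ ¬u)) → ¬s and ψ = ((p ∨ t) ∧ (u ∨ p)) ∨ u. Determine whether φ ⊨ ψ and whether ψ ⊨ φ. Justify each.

Forward direction. This fails. Under t = F, p = F, s = F, u = F, the left side is true but the right side is false.

Converse. This fails. Under t = F, p = T, s = T, u = F, the left side is false but the right side is true.

Neither implication holds.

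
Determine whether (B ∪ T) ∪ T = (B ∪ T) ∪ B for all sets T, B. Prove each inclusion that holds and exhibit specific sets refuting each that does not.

Both inclusions hold; the sets are equal.

(⊆) Let x ∈ (B ∪ T) ∪ T. Then either x ∈ T and x ∉ B; or x ∈ B and x ∉ T; or x ∈ T ∩ B. In each case x ∈ (B ∪ T) ∪ B, so (B ∪ T) ∪ T ⊆ (B ∪ T) ∪ B.

(⊇) Let x ∈ (B ∪ T) ∪ B. Then either x ∈ T and x ∉ B; or x ∈ B and x ∉ T; or x ∈ T ∩ B. In each case x ∈ (B ∪ T) ∪ T, so (B ∪ T) ∪ B ⊆ (B ∪ T) ∪ T.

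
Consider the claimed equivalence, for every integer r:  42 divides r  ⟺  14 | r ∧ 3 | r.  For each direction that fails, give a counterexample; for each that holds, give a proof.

Both directions hold; the statement is true.

(⟹) If 42 ∣ r, write r = 42q. Since 42 = 3·14, r = 14·(3q), so 14 ∣ r; and since 42 = 14·3, r = 3·(14q), so 3 ∣ r.

(⟸) Suppose 14 ∣ r and 3 ∣ r. Any common multiple of 14 and 3 is a multiple of their lcm; here gcd(14, 3) = 1, so lcm(14, 3) = 14·3 = 42, so 42 ∣ r.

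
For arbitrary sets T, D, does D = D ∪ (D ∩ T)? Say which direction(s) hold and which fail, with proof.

(⊇) Let x ∈ D ∪ (D ∩ T). Then either x ∈ D and x ∉ T; or x ∈ T ∩ D. In each case x ∈ D, so D ∪ (D ∩ T) ⊆ D.

(⊆) Let x ∈ D. Then either x ∈ D and x ∉ T; or x ∈ T ∩ D. In each case x ∈ D ∪ (D ∩ T), so D ⊆ D ∪ (D ∩ T).

Both inclusions hold; the sets are equal.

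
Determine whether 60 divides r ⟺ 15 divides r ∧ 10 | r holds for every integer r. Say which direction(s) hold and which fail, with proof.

(⇒) If 60 ∣ r, write r = 60q. Since 60 = 4·15, r = 15·(4q), so 15 ∣ r; and since 60 = 6·10, r = 10·(6q), so 10 ∣ r.

(⇐) This fails: take r = 30. Both 15 ∣ 30 and 10 ∣ 30, yet 30 is not a multiple of 60 (since 30 = 0·60 + 30), so 60 ∤ 30.

(⇒) holds; (⇐) fails.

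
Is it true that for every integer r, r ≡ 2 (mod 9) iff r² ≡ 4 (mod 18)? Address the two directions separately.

(⇒) This fails: take r = 11. Then 11 ≡ 2 (mod 9), but 11² = 121 ≡ 13 (mod 18), not 4.

(⇐) This fails: take r = 16. Then 16² = 256 ≡ 4 (mod 18), yet 16 ≡ 7 (mod 9), not 2.

(⇒) fails and (⇐) fails.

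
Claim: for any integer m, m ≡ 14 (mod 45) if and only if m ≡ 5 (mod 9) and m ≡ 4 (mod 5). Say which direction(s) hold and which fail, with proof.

Equivalent; both directions hold.

(⟹) Suppose m ≡ 14 (mod 45); write m = 45j + 14. Since 9 ∣ 45, reducing mod 9 gives m ≡ 14 ≡ 5 (mod 9); since 5 ∣ 45, reducing mod 5 gives m ≡ 14 ≡ 4 (mod 5).

(⟸) Conversely, if m ≡ 5 (mod 9) and m ≡ 4 (mod 5), then by the Chinese remainder theorem m ≡ 14 (mod 45). This is exactly m ≡ 14 (mod 45).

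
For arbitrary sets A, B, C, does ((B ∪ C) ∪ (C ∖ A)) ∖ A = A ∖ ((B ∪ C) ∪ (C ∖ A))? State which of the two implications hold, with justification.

(⟹) This inclusion fails. Take A = ∅, B = {1}, C = ∅; then 1 ∈ ((B ∪ C) ∪ (C ∖ A)) ∖ A but 1 ∉ A ∖ ((B ∪ C) ∪ (C ∖ A)).

(⟸) This inclusion fails. Take A = {1}, B = ∅, C = ∅; then 1 ∈ A ∖ ((B ∪ C) ∪ (C ∖ A)) but 1 ∉ ((B ∪ C) ∪ (C ∖ A)) ∖ A.

Neither inclusion holds.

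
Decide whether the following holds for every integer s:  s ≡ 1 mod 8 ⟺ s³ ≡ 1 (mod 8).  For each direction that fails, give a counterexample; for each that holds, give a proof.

(⟸) Suppose s³ ≡ 1 (mod 8). The only residue r in {0, …, 7} with r³ ≡ 1 (mod 8) is r = 1, so s ≡ 1 (mod 8).

(⟹) Suppose s ≡ 1 mod 8. Write s = 8j + 1. Then (8j + 1)³ = 512j³ + 192j² + 24j + 1 = 8(64j³ + 24j² + 3j) + 1, so s³ ≡ 1 (mod 8).

Both directions hold; the statement is true.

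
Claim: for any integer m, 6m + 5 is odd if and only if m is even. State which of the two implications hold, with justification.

(⇒) fails; (⇐) holds.

Converse. Suppose m is even. Since 6 is even, 6m is even for every m, so 6m + 5 has the same parity as 5, which is odd. Hence 6m + 5 is odd.

Forward direction. This fails: take m = 7. Then 6m + 5 = 47, which is odd, yet m = 7 is odd, not even.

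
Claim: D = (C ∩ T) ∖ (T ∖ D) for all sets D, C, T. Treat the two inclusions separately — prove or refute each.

(⟹) This inclusion fails. Take D = {1}, C = ∅, T = ∅; then 1 ∈ D but 1 ∉ (C ∩ T) ∖ (T ∖ D).

(⟸) Let x ∈ (C ∩ T) ∖ (T ∖ D). Then x ∈ D ∩ C ∩ T, from which x ∈ D.

Only the reverse inclusion holds.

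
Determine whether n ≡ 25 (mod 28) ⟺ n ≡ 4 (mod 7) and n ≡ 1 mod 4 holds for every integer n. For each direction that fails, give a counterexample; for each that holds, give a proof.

The biconditional holds.

[⇒] Suppose n ≡ 25 (mod 28); write n = 28j + 25. Since 7 ∣ 28, reducing mod 7 gives n ≡ 25 ≡ 4 (mod 7); since 4 ∣ 28, reducing mod 4 gives n ≡ 25 ≡ 1 (mod 4).

[⇐] Conversely, if n ≡ 4 (mod 7) and n ≡ 1 (mod 4), then by the Chinese remainder theorem n ≡ 25 (mod 28). This is exactly n ≡ 25 (mod 28).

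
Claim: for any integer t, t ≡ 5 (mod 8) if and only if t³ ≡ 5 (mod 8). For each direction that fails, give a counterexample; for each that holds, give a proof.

Both directions hold; the statement is true.

[⇒] Suppose t ≡ 5 (mod 8). Write t = 8j + 5. Then (8j + 5)³ = 512j³ + 960j² + 600j + 125 = 8(64j³ + 120j² + 75j + 15) + 5, so t³ ≡ 5 (mod 8).

[⇐] Conversely, suppose t³ ≡ 5 (mod 8). The only residue r in {0, …, 7} with r³ ≡ 5 (mod 8) is r = 5, so t ≡ 5 (mod 8).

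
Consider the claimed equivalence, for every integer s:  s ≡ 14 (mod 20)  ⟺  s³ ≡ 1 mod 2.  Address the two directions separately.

Both directions fail.

(⟹) This fails: take s = 14. Then 14 ≡ 14 (mod 20), but 14³ = 2744 ≡ 0 (mod 2), not 1.

(⟸) This fails: take s = 1. Then 1³ = 1 ≡ 1 (mod 2), yet 1 ≡ 1 (mod 20), not 14.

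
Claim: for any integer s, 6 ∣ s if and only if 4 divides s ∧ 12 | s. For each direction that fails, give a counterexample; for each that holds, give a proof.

The forward direction fails; the converse holds.

(⇒) This fails: take s = 6. Certainly 6 ∣ 6, but 4 ∤ 6.

(⇐) Suppose 4 ∣ s and 12 ∣ s. Any common multiple of 4 and 12 is a multiple of their lcm; here lcm(4, 12) = 4·12/gcd(4, 12) = 48/4 = 12, so 12 ∣ s. Since 6 ∣ 12, it follows that 6 ∣ s.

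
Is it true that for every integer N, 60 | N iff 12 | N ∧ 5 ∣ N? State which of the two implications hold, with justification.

(→) If 60 ∣ N, write N = 60q. Since 60 = 5·12, N = 12·(5q), so 12 ∣ N; and since 60 = 12·5, N = 5·(12q), so 5 ∣ N.

(←) Suppose 12 ∣ N and 5 ∣ N. Any common multiple of 12 and 5 is a multiple of their lcm; here gcd(12, 5) = 1, so lcm(12, 5) = 12·5 = 60, so 60 ∣ N.

Equivalent; both directions hold.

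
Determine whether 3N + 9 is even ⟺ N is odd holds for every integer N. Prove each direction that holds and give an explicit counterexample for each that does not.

(⇐) Suppose N is odd; write N = 2j + 1. Then 3N + 9 = 3·(2j + 1) + 9 = 2·3j + 12, which is even.

(⇒) Suppose 3N + 9 is even. Since 3 is odd, 3N and N have the same parity, so 3N + 9 ≡ N + 9 (mod 2). As 9 is odd, 3N + 9 is even exactly when N is odd. Thus N is odd.

Equivalent; both directions hold.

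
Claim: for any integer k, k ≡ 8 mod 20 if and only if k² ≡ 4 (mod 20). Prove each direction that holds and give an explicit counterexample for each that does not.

Only the forward implication holds.

(→) Suppose k ≡ 8 mod 20. Write k = 20j + 8. Then (20j + 8)² = 400j² + 320j + 64 = 20(20j² + 16j + 3) + 4, so k² ≡ 4 (mod 20).

(←) This fails: take k = 2. Then 2² = 4 ≡ 4 (mod 20), yet 2 ≡ 2 (mod 20), not 8.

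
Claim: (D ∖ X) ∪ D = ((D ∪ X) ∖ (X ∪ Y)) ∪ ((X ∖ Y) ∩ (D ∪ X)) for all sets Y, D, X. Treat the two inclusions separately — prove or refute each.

Forward inclusion. This inclusion fails. Take Y = {1}, D = {1}, X = ∅; then 1 ∈ (D ∖ X) ∪ D but 1 ∉ ((D ∪ X) ∖ (X ∪ Y)) ∪ ((X ∖ Y) ∩ (D ∪ X)).

Reverse inclusion. This inclusion fails. Take Y = ∅, D = ∅, X = {1}; then 1 ∈ ((D ∪ X) ∖ (X ∪ Y)) ∪ ((X ∖ Y) ∩ (D ∪ X)) but 1 ∉ (D ∖ X) ∪ D.

Neither inclusion holds.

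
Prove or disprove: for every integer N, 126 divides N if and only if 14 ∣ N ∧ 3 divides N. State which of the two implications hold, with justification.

(⟹) If 126 ∣ N, write N = 126q. Since 126 = 9·14, N = 14·(9q), so 14 ∣ N; and since 126 = 42·3, N = 3·(42q), so 3 ∣ N.

(⟸) This fails: take N = 42. Both 14 ∣ 42 and 3 ∣ 42, yet 42 is not a multiple of 126 (since 42 = 0·126 + 42), so 126 ∤ 42.

(⇒) holds; (⇐) fails.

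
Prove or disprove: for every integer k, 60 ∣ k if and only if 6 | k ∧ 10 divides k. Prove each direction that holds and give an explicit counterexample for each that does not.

(→) If 60 ∣ k, write k = 60q. Since 60 = 10·6, k = 6·(10q), so 6 ∣ k; and since 60 = 6·10, k = 10·(6q), so 10 ∣ k.

(←) This fails: take k = 30. Both 6 ∣ 30 and 10 ∣ 30, yet 30 is not a multiple of 60 (since 30 = 0·60 + 30), so 60 ∤ 30.

Only the forward direction holds.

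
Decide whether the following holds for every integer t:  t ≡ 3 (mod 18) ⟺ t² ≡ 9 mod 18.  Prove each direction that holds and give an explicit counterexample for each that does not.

(⇒) holds; (⇐) fails.

(⇒) Suppose t ≡ 3 (mod 18). Write t = 18j + 3. Then (18j + 3)² = 324j² + 108j + 9 = 18(18j² + 6j) + 9, so t² ≡ 9 (mod 18).

(⇐) This fails: take t = 9. Then 9² = 81 ≡ 9 (mod 18), yet 9 ≡ 9 (mod 18), not 3.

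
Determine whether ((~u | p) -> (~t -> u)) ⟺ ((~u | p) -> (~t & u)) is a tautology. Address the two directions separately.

[⇒] This fails. Under t = T, u = F, p = F, the left side is true but the right side is false.

[⇐] Assume the antecedent. If t is true, (~u | p) -> (~t -> u) reduces to true regardless of the other variables. If t is false, the antecedent forces (t = F, u = T, p = F) or (t = F, u = T, p = T), and (~u | p) -> (~t -> u) holds there. Either way (~u | p) -> (~t -> u) holds.

Only the reverse direction holds.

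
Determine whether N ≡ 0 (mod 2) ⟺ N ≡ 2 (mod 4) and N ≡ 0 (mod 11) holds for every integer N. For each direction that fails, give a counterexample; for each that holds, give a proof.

Not equivalent: only (⇐) holds.

(→) This fails: N = 0 gives 0 ≡ 0 (mod 2) but 0 ≡ 0 (mod 4), so the conjunction on the right does not hold.

(←) Conversely, if N ≡ 2 (mod 4) and N ≡ 0 (mod 11), then by the Chinese remainder theorem N ≡ 22 (mod 44). Since 22 ≡ 0 (mod 2) and 2 ∣ 44, we get N ≡ 0 (mod 2).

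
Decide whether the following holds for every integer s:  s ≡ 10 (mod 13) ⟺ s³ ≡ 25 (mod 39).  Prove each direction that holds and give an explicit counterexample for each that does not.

Neither implication holds.

[⇒] This fails: take s = 23. Then 23 ≡ 10 (mod 13), but 23³ = 12167 ≡ 38 (mod 39), not 25.

[⇐] This fails: take s = 4. Then 4³ = 64 ≡ 25 (mod 39), yet 4 ≡ 4 (mod 13), not 10.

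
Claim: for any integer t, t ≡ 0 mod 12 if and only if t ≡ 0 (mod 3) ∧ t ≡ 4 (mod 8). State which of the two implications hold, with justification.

(→) This fails: t = 0 gives 0 ≡ 0 (mod 12) but 0 ≡ 0 (mod 8), so the conjunction on the right does not hold.

(←) Conversely, if t ≡ 0 (mod 3) and t ≡ 4 (mod 8), then by the Chinese remainder theorem t ≡ 12 (mod 24). Since 12 ≡ 0 (mod 12) and 12 ∣ 24, we get t ≡ 0 (mod 12).

Only the reverse direction holds.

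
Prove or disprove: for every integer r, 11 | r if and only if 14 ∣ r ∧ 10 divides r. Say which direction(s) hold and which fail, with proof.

Both directions fail.

(⟹) This fails: take r = 11. Certainly 11 ∣ 11, but 14 ∤ 11.

(⟸) This fails: take r = 70. Both 14 ∣ 70 and 10 ∣ 70, yet 70 is not a multiple of 11 (since 70 = 6·11 + 4), so 11 ∤ 70.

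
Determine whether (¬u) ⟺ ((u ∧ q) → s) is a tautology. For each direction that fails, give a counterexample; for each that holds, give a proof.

[⇒] Assume the antecedent. If u is true, the antecedent cannot hold. If u is false, (u ∧ q) → s reduces to true regardless of the other variables. Either way (u ∧ q) → s holds.

[⇐] This fails. Under u = T, q = F, s = F, the left side is false but the right side is true.

Not equivalent: only (⇒) holds.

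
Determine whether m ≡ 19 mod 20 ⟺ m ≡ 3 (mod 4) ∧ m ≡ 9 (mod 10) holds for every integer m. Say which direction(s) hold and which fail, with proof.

Both directions hold; the statement is true.

(⇒) Suppose m ≡ 19 (mod 20); write m = 20j + 19. Since 4 ∣ 20, reducing mod 4 gives m ≡ 19 ≡ 3 (mod 4); since 10 ∣ 20, reducing mod 10 gives m ≡ 19 ≡ 9 (mod 10).

(⇐) Conversely, if m ≡ 3 (mod 4) and m ≡ 9 (mod 10), then by the Chinese remainder theorem m ≡ 19 (mod 20). This is exactly m ≡ 19 (mod 20).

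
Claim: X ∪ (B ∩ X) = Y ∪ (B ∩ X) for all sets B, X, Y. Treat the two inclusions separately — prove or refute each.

(⊆) fails and (⊇) fails.

(⊆) This inclusion fails. Take B = ∅, X = {1}, Y = ∅; then 1 ∈ X ∪ (B ∩ X) but 1 ∉ Y ∪ (B ∩ X).

(⊇) This inclusion fails. Take B = ∅, X = ∅, Y = {1}; then 1 ∈ Y ∪ (B ∩ X) but 1 ∉ X ∪ (B ∩ X).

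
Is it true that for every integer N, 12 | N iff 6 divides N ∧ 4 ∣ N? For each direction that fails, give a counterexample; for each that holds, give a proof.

(⇐) Suppose 6 ∣ N and 4 ∣ N. Any common multiple of 6 and 4 is a multiple of their lcm; here lcm(6, 4) = 6·4/gcd(6, 4) = 24/2 = 12, so 12 ∣ N.

(⇒) If 12 ∣ N, write N = 12q. Since 12 = 2·6, N = 6·(2q), so 6 ∣ N; and since 12 = 3·4, N = 4·(3q), so 4 ∣ N.

Both directions hold; the statement is true.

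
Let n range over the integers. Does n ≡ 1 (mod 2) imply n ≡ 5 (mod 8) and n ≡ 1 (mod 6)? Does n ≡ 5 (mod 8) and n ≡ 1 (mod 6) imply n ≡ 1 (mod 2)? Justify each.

Not equivalent: only (⇐) holds.

(→) This fails: n = 1 gives 1 ≡ 1 (mod 2) but 1 ≡ 1 (mod 8), so the conjunction on the right does not hold.

(←) Conversely, if n ≡ 5 (mod 8) and n ≡ 1 (mod 6), then by the Chinese remainder theorem n ≡ 13 (mod 24). Since 13 ≡ 1 (mod 2) and 2 ∣ 24, we get n ≡ 1 (mod 2).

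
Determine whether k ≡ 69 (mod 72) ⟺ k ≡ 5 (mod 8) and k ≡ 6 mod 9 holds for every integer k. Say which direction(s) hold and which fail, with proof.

The biconditional holds.

(→) Suppose k ≡ 69 (mod 72); write k = 72j + 69. Since 8 ∣ 72, reducing mod 8 gives k ≡ 69 ≡ 5 (mod 8); since 9 ∣ 72, reducing mod 9 gives k ≡ 69 ≡ 6 (mod 9).

(←) Conversely, if k ≡ 5 (mod 8) and k ≡ 6 (mod 9), then by the Chinese remainder theorem k ≡ 69 (mod 72). This is exactly k ≡ 69 (mod 72).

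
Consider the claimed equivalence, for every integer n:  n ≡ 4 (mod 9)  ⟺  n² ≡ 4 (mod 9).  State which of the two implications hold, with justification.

[⇒] This fails: take n = 4. Then 4 ≡ 4 (mod 9), but 4² = 16 ≡ 7 (mod 9), not 4.

[⇐] This fails: take n = 2. Then 2² = 4 ≡ 4 (mod 9), yet 2 ≡ 2 (mod 9), not 4.

Neither implication holds.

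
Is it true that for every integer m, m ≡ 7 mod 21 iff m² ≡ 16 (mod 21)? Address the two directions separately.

(→) This fails: take m = 7. Then 7 ≡ 7 (mod 21), but 7² = 49 ≡ 7 (mod 21), not 16.

(←) This fails: take m = 4. Then 4² = 16 ≡ 16 (mod 21), yet 4 ≡ 4 (mod 21), not 7.

(⇒) fails and (⇐) fails.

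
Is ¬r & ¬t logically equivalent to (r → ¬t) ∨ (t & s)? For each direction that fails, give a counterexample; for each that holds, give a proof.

Only the forward direction holds.

Converse. This fails. Under r = T, t = F, s = F, the left side is false but the right side is true.

Forward direction. Assume the antecedent. If r is true, the antecedent cannot hold. If r is false, (r → ¬t) ∨ (t & s) reduces to true regardless of the other variables. Either way (r → ¬t) ∨ (t & s) holds.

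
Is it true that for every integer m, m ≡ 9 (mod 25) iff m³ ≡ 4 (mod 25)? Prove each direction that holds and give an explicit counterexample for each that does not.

(→) Suppose m ≡ 9 (mod 25). Write m = 25j + 9. Then (25j + 9)³ = 15625j³ + 16875j² + 6075j + 729 = 25(625j³ + 675j² + 243j + 29) + 4, so m³ ≡ 4 (mod 25).

(←) Conversely, suppose m³ ≡ 4 (mod 25). The only residue r in {0, …, 24} with r³ ≡ 4 (mod 25) is r = 9, so m ≡ 9 (mod 25).

Both implications hold.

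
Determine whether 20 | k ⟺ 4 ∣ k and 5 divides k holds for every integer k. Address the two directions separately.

(⟹) If 20 ∣ k, write k = 20q. Since 20 = 5·4, k = 4·(5q), so 4 ∣ k; and since 20 = 4·5, k = 5·(4q), so 5 ∣ k.

(⟸) Suppose 4 ∣ k and 5 ∣ k. Any common multiple of 4 and 5 is a multiple of their lcm; here gcd(4, 5) = 1, so lcm(4, 5) = 4·5 = 20, so 20 ∣ k.

Both implications hold.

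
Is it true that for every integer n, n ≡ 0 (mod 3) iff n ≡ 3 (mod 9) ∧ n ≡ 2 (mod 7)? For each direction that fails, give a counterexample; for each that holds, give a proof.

(⟸) If n ≡ 3 (mod 9) and n ≡ 2 (mod 7), then by the Chinese remainder theorem n ≡ 30 (mod 63). Since 30 ≡ 0 (mod 3) and 3 ∣ 63, we get n ≡ 0 (mod 3).

(⟹) This fails: n = 0 gives 0 ≡ 0 (mod 3) but 0 ≡ 0 (mod 9), so the conjunction on the right does not hold.

The forward direction fails; the converse holds.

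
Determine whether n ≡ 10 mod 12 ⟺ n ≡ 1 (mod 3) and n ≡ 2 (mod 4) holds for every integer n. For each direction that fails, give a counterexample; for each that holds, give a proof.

The biconditional holds.

(⇒) Suppose n ≡ 10 (mod 12); write n = 12j + 10. Since 3 ∣ 12, reducing mod 3 gives n ≡ 10 ≡ 1 (mod 3); since 4 ∣ 12, reducing mod 4 gives n ≡ 10 ≡ 2 (mod 4).

(⇐) Conversely, if n ≡ 1 (mod 3) and n ≡ 2 (mod 4), then by the Chinese remainder theorem n ≡ 10 (mod 12). This is exactly n ≡ 10 (mod 12).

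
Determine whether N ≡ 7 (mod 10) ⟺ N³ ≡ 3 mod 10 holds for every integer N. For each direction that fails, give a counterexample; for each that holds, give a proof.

Converse. Suppose N³ ≡ 3 (mod 10). The only residue r in {0, …, 9} with r³ ≡ 3 (mod 10) is r = 7, so N ≡ 7 (mod 10).

Forward direction. Suppose N ≡ 7 (mod 10). Write N = 10j + 7. Then (10j + 7)³ = 1000j³ + 2100j² + 1470j + 343 = 10(100j³ + 210j² + 147j + 34) + 3, so N³ ≡ 3 (mod 10).

The biconditional holds.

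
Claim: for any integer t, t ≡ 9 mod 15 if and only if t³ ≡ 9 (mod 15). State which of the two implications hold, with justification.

Both directions hold; the statement is true.

(→) Suppose t ≡ 9 mod 15. Write t = 15j + 9. Then (15j + 9)³ = 3375j³ + 6075j² + 3645j + 729 = 15(225j³ + 405j² + 243j + 48) + 9, so t³ ≡ 9 (mod 15).

(←) Conversely, suppose t³ ≡ 9 (mod 15). The only residue r in {0, …, 14} with r³ ≡ 9 (mod 15) is r = 9, so t ≡ 9 (mod 15).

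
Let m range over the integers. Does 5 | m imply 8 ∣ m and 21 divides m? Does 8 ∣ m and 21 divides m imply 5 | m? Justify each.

(→) This fails: take m = 5. Certainly 5 ∣ 5, but 8 ∤ 5.

(←) This fails: take m = 168. Both 8 ∣ 168 and 21 ∣ 168, yet 168 is not a multiple of 5 (since 168 = 33·5 + 3), so 5 ∤ 168.

Neither direction holds.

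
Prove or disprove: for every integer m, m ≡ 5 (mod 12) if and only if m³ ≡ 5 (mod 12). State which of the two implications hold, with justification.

The biconditional holds.

(→) Suppose m ≡ 5 (mod 12). Write m = 12j + 5. Then (12j + 5)³ = 1728j³ + 2160j² + 900j + 125 = 12(144j³ + 180j² + 75j + 10) + 5, so m³ ≡ 5 (mod 12).

(←) Conversely, suppose m³ ≡ 5 (mod 12). The only residue r in {0, …, 11} with r³ ≡ 5 (mod 12) is r = 5, so m ≡ 5 (mod 12).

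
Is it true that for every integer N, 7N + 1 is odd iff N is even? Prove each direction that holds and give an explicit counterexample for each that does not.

(⟹) Suppose 7N + 1 is odd. Since 7 is odd, 7N and N have the same parity, so 7N + 1 ≡ N + 1 (mod 2). As 1 is odd, 7N + 1 is odd exactly when N is even. Thus N is even.

(⟸) Conversely, suppose N is even; write N = 2j. Then 7N + 1 = 7·(2j) + 1 = 2·7j + 1, which is odd.

Both directions hold.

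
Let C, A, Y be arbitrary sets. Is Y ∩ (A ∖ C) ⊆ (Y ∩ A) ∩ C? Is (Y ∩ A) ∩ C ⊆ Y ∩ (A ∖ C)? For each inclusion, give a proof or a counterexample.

Both inclusions fail.

(⊆) This inclusion fails. Take C = ∅, A = {1}, Y = {1}; then 1 ∈ Y ∩ (A ∖ C) but 1 ∉ (Y ∩ A) ∩ C.

(⊇) This inclusion fails. Take C = {1}, A = {1}, Y = {1}; then 1 ∈ (Y ∩ A) ∩ C but 1 ∉ Y ∩ (A ∖ C).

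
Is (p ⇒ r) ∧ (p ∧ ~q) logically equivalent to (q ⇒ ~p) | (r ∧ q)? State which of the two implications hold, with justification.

[⇒] Assume the antecedent. If p is true, the antecedent forces (p = T, q = F, r = T), and (q ⇒ ~p) | (r ∧ q) holds there. If p is false, the antecedent cannot hold. Either way (q ⇒ ~p) | (r ∧ q) holds.

[⇐] This fails. Under p = F, q = F, r = F, the left side is false but the right side is true.

Only the forward implication holds.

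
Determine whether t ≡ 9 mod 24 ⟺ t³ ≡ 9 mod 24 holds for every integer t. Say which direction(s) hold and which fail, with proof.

(→) Suppose t ≡ 9 mod 24. Write t = 24j + 9. Then (24j + 9)³ = 13824j³ + 15552j² + 5832j + 729 = 24(576j³ + 648j² + 243j + 30) + 9, so t³ ≡ 9 (mod 24).

(←) Conversely, suppose t³ ≡ 9 (mod 24). The only residue r in {0, …, 23} with r³ ≡ 9 (mod 24) is r = 9, so t ≡ 9 (mod 24).

Both directions hold; the statement is true.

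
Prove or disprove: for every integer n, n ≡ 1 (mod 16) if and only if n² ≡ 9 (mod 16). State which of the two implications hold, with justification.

Both directions fail.

Forward direction. This fails: take n = 1. Then 1 ≡ 1 (mod 16), but 1² = 1 ≡ 1 (mod 16), not 9.

Converse. This fails: take n = 3. Then 3² = 9 ≡ 9 (mod 16), yet 3 ≡ 3 (mod 16), not 1.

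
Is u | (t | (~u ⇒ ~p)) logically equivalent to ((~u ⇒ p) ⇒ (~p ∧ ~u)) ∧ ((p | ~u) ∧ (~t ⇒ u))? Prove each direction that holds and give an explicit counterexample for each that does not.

Only the reverse direction holds.

[⇒] This fails. Under p = F, u = F, t = F, the left side is true but the right side is false.

[⇐] Assume the antecedent. If p is true, the antecedent cannot hold. If p is false, u | (t | (~u ⇒ ~p)) reduces to true regardless of the other variables. Either way u | (t | (~u ⇒ ~p)) holds.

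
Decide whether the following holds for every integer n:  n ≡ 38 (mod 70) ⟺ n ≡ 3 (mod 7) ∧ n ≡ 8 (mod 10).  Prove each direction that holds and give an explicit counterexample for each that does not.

Both directions hold; the statement is true.

(⟸) If n ≡ 3 (mod 7) and n ≡ 8 (mod 10), then by the Chinese remainder theorem n ≡ 38 (mod 70). This is exactly n ≡ 38 (mod 70).

(⟹) Suppose n ≡ 38 (mod 70); write n = 70j + 38. Since 7 ∣ 70, reducing mod 7 gives n ≡ 38 ≡ 3 (mod 7); since 10 ∣ 70, reducing mod 10 gives n ≡ 38 ≡ 8 (mod 10).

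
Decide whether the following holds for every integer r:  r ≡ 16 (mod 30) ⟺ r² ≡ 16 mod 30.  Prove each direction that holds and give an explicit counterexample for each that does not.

Forward direction. Suppose r ≡ 16 (mod 30). Write r = 30j + 16. Then (30j + 16)² = 900j² + 960j + 256 = 30(30j² + 32j + 8) + 16, so r² ≡ 16 (mod 30).

Converse. This fails: take r = 4. Then 4² = 16 ≡ 16 (mod 30), yet 4 ≡ 4 (mod 30), not 16.

Only the forward direction holds.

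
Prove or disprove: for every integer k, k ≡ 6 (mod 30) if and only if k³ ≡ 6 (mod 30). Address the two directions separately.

Both implications hold.

Converse. Suppose k³ ≡ 6 (mod 30). The only residue r in {0, …, 29} with r³ ≡ 6 (mod 30) is r = 6, so k ≡ 6 (mod 30).

Forward direction. Suppose k ≡ 6 (mod 30). Write k = 30j + 6. Then (30j + 6)³ = 27000j³ + 16200j² + 3240j + 216 = 30(900j³ + 540j² + 108j + 7) + 6, so k³ ≡ 6 (mod 30).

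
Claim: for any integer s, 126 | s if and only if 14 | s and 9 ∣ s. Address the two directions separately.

Both directions hold.

(⟹) If 126 ∣ s, write s = 126q. Since 126 = 9·14, s = 14·(9q), so 14 ∣ s; and since 126 = 14·9, s = 9·(14q), so 9 ∣ s.

(⟸) Suppose 14 ∣ s and 9 ∣ s. Any common multiple of 14 and 9 is a multiple of their lcm; here gcd(14, 9) = 1, so lcm(14, 9) = 14·9 = 126, so 126 ∣ s.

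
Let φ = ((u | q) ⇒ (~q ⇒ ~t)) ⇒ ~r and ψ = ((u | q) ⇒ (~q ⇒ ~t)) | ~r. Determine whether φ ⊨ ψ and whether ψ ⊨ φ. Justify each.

Neither direction holds.

(→) This fails. Under t = T, r = T, q = F, u = T, the left side is true but the right side is false.

(←) This fails. Under t = F, r = T, q = F, u = F, the left side is false but the right side is true.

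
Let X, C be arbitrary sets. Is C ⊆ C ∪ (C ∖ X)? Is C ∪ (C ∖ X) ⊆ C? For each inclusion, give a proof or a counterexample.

(⟹) Let x ∈ C. Then either x ∈ C and x ∉ X; or x ∈ X ∩ C. In each case x ∈ C ∪ (C ∖ X), so C ⊆ C ∪ (C ∖ X).

(⟸) Let x ∈ C ∪ (C ∖ X). Then either x ∈ C and x ∉ X; or x ∈ X ∩ C. In each case x ∈ C, so C ∪ (C ∖ X) ⊆ C.

The two sets are equal.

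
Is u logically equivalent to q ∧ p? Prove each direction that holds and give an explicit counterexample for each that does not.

Neither implication holds.

[⇒] This fails. Under u = T, q = F, p = F, the left side is true but the right side is false.

[⇐] This fails. Under u = F, q = T, p = T, the left side is false but the right side is true.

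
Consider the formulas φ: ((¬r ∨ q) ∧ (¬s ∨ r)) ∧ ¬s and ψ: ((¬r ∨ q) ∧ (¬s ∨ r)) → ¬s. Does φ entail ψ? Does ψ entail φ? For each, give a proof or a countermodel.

(→) Assume the antecedent. If s is true, the antecedent cannot hold. If s is false, ((¬r ∨ q) ∧ (¬s ∨ r)) → ¬s reduces to true regardless of the other variables. Either way ((¬r ∨ q) ∧ (¬s ∨ r)) → ¬s holds.

(←) This fails. Under s = T, q = F, r = F, the left side is false but the right side is true.

(⇒) holds; (⇐) fails.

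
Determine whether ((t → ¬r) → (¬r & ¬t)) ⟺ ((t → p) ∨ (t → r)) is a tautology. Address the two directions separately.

[⇒] Assume the antecedent. If r is true, (t → p) ∨ (t → r) reduces to true regardless of the other variables. If r is false, the antecedent forces (r = F, t = F, p = F) or (r = F, t = F, p = T), and (t → p) ∨ (t → r) holds there. Either way (t → p) ∨ (t → r) holds.

[⇐] This fails. Under r = T, t = F, p = F, the left side is false but the right side is true.

Only the forward direction holds.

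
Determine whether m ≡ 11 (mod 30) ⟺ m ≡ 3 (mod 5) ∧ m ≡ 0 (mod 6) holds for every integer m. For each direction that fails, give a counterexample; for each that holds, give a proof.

(⇒) fails and (⇐) fails.

Forward direction. This fails: m = 11 gives 11 ≡ 11 (mod 30) but 11 ≡ 1 (mod 5), so the conjunction on the right does not hold.

Converse. This fails: m = 18 satisfies both congruences on the right (18 ≡ 3 mod 5 and 18 ≡ 0 mod 6) yet 18 ≡ 18 (mod 30), not 11.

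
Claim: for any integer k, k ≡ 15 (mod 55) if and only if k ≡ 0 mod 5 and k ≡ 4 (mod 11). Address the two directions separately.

[⇐] If k ≡ 0 (mod 5) and k ≡ 4 (mod 11), then by the Chinese remainder theorem k ≡ 15 (mod 55). This is exactly k ≡ 15 (mod 55).

[⇒] Suppose k ≡ 15 (mod 55); write k = 55j + 15. Since 5 ∣ 55, reducing mod 5 gives k ≡ 15 ≡ 0 (mod 5); since 11 ∣ 55, reducing mod 11 gives k ≡ 15 ≡ 4 (mod 11).

Both directions hold.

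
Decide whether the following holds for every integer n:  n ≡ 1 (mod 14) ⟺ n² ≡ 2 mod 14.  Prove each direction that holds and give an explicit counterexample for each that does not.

Neither direction holds.

(→) This fails: take n = 1. Then 1 ≡ 1 (mod 14), but 1² = 1 ≡ 1 (mod 14), not 2.

(←) This fails: take n = 4. Then 4² = 16 ≡ 2 (mod 14), yet 4 ≡ 4 (mod 14), not 1.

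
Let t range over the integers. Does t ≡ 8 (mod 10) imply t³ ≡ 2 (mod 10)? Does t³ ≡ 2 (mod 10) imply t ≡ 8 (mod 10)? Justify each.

Equivalent; both directions hold.

(→) Suppose t ≡ 8 (mod 10). Write t = 10j + 8. Then (10j + 8)³ = 1000j³ + 2400j² + 1920j + 512 = 10(100j³ + 240j² + 192j + 51) + 2, so t³ ≡ 2 (mod 10).

(←) Conversely, suppose t³ ≡ 2 (mod 10). The only residue r in {0, …, 9} with r³ ≡ 2 (mod 10) is r = 8, so t ≡ 8 (mod 10).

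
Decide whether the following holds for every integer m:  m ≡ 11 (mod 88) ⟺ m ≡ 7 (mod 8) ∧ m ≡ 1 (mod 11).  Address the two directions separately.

Neither direction holds.

[⇒] This fails: m = 11 gives 11 ≡ 11 (mod 88) but 11 ≡ 3 (mod 8), so the conjunction on the right does not hold.

[⇐] This fails: m = 23 satisfies both congruences on the right (23 ≡ 7 mod 8 and 23 ≡ 1 mod 11) yet 23 ≡ 23 (mod 88), not 11.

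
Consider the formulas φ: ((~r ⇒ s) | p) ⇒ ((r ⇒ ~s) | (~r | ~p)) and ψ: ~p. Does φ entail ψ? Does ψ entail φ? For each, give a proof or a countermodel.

[⇐] Assume the antecedent. If r is true, the antecedent forces (r = T, p = F, s = F) or (r = T, p = F, s = T), and the consequent holds there. If r is false, the consequent reduces to true regardless of the other variables. Either way the consequent holds.

[⇒] This fails. Under r = F, p = T, s = F, the left side is true but the right side is false.

(⇒) fails; (⇐) holds.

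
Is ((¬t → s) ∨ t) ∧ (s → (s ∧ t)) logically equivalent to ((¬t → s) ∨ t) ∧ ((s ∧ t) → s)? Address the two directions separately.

(⇒) Assume the antecedent. If s is true, ((¬t → s) ∨ t) ∧ ((s ∧ t) → s) reduces to true regardless of the other variables. If s is false, the antecedent forces (s = F, t = T), and ((¬t → s) ∨ t) ∧ ((s ∧ t) → s) holds there. Either way ((¬t → s) ∨ t) ∧ ((s ∧ t) → s) holds.

(⇐) This fails. Under s = T, t = F, the left side is false but the right side is true.

Not equivalent: only (⇒) holds.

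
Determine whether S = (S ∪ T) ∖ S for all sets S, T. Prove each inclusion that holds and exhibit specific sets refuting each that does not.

Neither inclusion holds.

Forward inclusion. This inclusion fails. Take S = {1}, T = ∅; then 1 ∈ S but 1 ∉ (S ∪ T) ∖ S.

Reverse inclusion. This inclusion fails. Take S = ∅, T = {1}; then 1 ∈ (S ∪ T) ∖ S but 1 ∉ S.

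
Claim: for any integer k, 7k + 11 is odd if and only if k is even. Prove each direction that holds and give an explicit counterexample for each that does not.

(⟸) Suppose k is even; write k = 2j. Then 7k + 11 = 7·(2j) + 11 = 2·7j + 11, which is odd.

(⟹) Suppose 7k + 11 is odd. Since 7 is odd, 7k and k have the same parity, so 7k + 11 ≡ k + 11 (mod 2). As 11 is odd, 7k + 11 is odd exactly when k is even. Thus k is even.

Both directions hold.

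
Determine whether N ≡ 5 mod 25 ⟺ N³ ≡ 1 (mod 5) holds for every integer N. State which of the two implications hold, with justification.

(⇒) fails and (⇐) fails.

(⟹) This fails: take N = 5. Then 5 ≡ 5 (mod 25), but 5³ = 125 ≡ 0 (mod 5), not 1.

(⟸) This fails: take N = 1. Then 1³ = 1 ≡ 1 (mod 5), yet 1 ≡ 1 (mod 25), not 5.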